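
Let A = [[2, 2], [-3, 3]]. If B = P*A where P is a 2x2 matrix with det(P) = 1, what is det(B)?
12

By the multiplicative property of determinants, det(B) = det(P*A) = det(P) * det(A) = det(A),
so the determinant is invariant under multiplication by any determinant-1 matrix; we just need det(A).

det(A) = (2)(3) - (2)(-3) = 6 - (-6) = 12

Therefore det(B) = 1 * 12 = 12.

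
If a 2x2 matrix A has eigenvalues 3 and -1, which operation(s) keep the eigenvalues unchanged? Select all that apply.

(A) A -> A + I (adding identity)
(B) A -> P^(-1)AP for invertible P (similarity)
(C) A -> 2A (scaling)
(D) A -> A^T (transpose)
B and D

Eigenvalues are preserved by:
1. Similarity transformations: A -> P^(-1)AP (same characteristic polynomial)
2. Transpose: A^T has the same eigenvalues as A

Eigenvalues are NOT preserved by:
- Adding identity: eigenvalues become 3+1, -1+1
- Scaling: eigenvalues become 6, -2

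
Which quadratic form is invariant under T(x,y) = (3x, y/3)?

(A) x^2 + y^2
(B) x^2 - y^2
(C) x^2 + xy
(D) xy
D

T multiplies x by 3 and divides y by 3.
Substitute the transformed coordinates into each option and compare with the original:
(A) x^2 + y^2  ->  (3x)^2 + (y/3)^2 = 9x^2 + y^2/9   [differs from x^2 + y^2: not invariant]
(B) x^2 - y^2  ->  (3x)^2 - (y/3)^2 = 9x^2 - y^2/9   [differs from x^2 - y^2: not invariant]
(C) x^2 + xy  ->  (3x)^2 + (3x)(y/3) = 9x^2 + xy   [differs from x^2 + xy: not invariant]
(D) xy  ->  (3x)(y/3) = xy   [equals xy: invariant]

Only option (D), xy, is unchanged by the transformation.
The factors 3 and 1/3 cancel only in the pure product xy.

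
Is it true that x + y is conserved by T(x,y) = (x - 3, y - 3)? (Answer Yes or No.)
No

Substitute T(x,y) = (x - 3, y - 3) into the expression and compare with the original.

Original: x + y
After applying T: (x - 3) + (y - 3) = x + y - 6

This differs from the original x + y (difference: -6), so the expression is NOT invariant.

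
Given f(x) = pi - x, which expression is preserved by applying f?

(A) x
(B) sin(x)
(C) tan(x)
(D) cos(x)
B

For f(x) = pi - x:
sin(pi - x) = sin(x), so sine is invariant under this transformation.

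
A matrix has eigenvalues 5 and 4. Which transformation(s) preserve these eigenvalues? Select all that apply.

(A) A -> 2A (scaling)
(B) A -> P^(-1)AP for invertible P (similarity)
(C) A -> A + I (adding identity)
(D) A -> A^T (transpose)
B and D

Eigenvalues are preserved by:
1. Similarity transformations: A -> P^(-1)AP (same characteristic polynomial)
2. Transpose: A^T has the same eigenvalues as A

Eigenvalues are NOT preserved by:
- Adding identity: eigenvalues become 5+1, 4+1
- Scaling: eigenvalues become 10, 8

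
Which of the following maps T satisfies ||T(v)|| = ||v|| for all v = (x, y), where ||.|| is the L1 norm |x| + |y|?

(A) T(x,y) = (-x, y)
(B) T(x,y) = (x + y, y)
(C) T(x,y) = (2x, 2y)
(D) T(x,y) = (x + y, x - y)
A

A transformation preserves a norm if ||T(v)|| = ||v|| for every v; a single vector where the norm changes rules an option out.

(A) T(x,y) = (-x, y): preserves the norm -- it only permutes the coordinates and/or flips signs, which leaves |x| + |y| unchanged.
(B) T(x,y) = (x + y, y): v = (0, 1) has norm |0| + |1| = 1, but T(v) = (1, 1) has norm 2 -- not preserved.
(C) T(x,y) = (2x, 2y): v = (1, 0) has norm |1| + |0| = 1, but T(v) = (2, 0) has norm 2 -- not preserved.
(D) T(x,y) = (x + y, x - y): v = (1, 0) has norm |1| + |0| = 1, but T(v) = (1, 1) has norm 2 -- not preserved.

Therefore the answer is (A).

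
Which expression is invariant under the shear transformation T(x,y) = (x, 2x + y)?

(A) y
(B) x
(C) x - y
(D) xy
B

Under the shear T(x,y) = (x, 2x + y):
Substitute the transformed coordinates into each option and compare with the original:
(A) y  ->  (2x + y) = 2x + y   [differs from y: not invariant]
(B) x  ->  (x) = x   [equals x: invariant]
(C) x - y  ->  (x) - (2x + y) = -x - y   [differs from x - y: not invariant]
(D) xy  ->  (x)(2x + y) = 2x^2 + xy   [differs from xy: not invariant]

Only option (B), x, is unchanged by the transformation.
A vertical shear moves points parallel to the y-axis, so the x-coordinate (and any function of x alone) is unchanged.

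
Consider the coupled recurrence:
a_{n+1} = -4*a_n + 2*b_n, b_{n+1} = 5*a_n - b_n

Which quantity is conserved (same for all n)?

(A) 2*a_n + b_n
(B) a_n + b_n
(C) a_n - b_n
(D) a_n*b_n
B

Replace a_n by a_{n+1} = -4*a_n + 2*b_n and b_n by b_{n+1} = 5*a_n - b_n in each option and simplify:
(A) 2*a_n + b_n  ->  2*(-4*a_n + 2*b_n) + (5*a_n - b_n) = -3*a_n + 3*b_n   [not conserved]
(B) a_n + b_n  ->  (-4*a_n + 2*b_n) + (5*a_n - b_n) = a_n + b_n   [conserved]
(C) a_n - b_n  ->  (-4*a_n + 2*b_n) - (5*a_n - b_n) = -9*a_n + 3*b_n   [not conserved]
(D) a_n*b_n  ->  (-4*a_n + 2*b_n)*(5*a_n - b_n) = -20*a_n^2 + 14*a_n*b_n - 2*b_n^2   [not conserved]

Only (B) a_n + b_n returns to itself after one step, so it is the conserved quantity.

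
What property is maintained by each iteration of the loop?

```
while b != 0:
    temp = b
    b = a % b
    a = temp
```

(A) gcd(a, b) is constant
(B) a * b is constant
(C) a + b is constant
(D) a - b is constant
A

A loop invariant must hold before the first iteration and be re-established by every execution of the body.

(A) gcd(a, b) is constant: One iteration replaces (a, b) by (b, a mod b). Since a mod b = a - q*b for an integer q, any common divisor of a and b divides b and a mod b, and conversely; hence gcd(b, a mod b) = gcd(a, b). For instance (34, 11) -> (11, 1) keeps gcd = 1. At exit b = 0 and a = gcd of the original inputs.

The other options fail:
(B) a * b is constant: e.g. (a, b) = (34, 11) -> (11, 1): the product goes from 374 to 11.
(C) a + b is constant: e.g. (a, b) = (34, 11) -> (11, 1): the sum goes from 45 to 12.
(D) a - b is constant: e.g. (a, b) = (34, 11) -> (11, 1): the difference goes from 23 to 10.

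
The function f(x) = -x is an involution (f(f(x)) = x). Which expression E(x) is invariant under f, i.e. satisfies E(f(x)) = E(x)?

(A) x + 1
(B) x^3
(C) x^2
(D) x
C

Replace x by f(x) = -x in each option and simplify. As a quick numerical cross-check, also compare E(4) with E(f(4)) = E(-4).

(A) x + 1  ->  (-x) + 1 = 1 - x; check: E(4) = 5 but E(-4) = -3.   [not invariant]
(B) x^3  ->  (-x)^3 = -x^3; check: E(4) = 64 but E(-4) = -64.   [not invariant]
(C) x^2  ->  (-x)^2, which simplifies back to x^2; check: E(4) = 16, E(-4) = 16.   [invariant]
(D) x  ->  (-x) = -x; check: E(4) = 4 but E(-4) = -4.   [not invariant]

Only (C) is unchanged. E is symmetric under swapping x with f(x) = -x, which is exactly what an involution does.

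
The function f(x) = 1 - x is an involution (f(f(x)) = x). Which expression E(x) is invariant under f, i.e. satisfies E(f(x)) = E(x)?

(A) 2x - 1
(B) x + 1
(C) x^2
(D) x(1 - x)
D

Replace x by f(x) = 1 - x in each option and simplify. As a quick numerical cross-check, also compare E(5) with E(f(5)) = E(-4).

(A) 2x - 1  ->  2(1 - x) - 1 = 1 - 2x; check: E(5) = 9 but E(-4) = -9.   [not invariant]
(B) x + 1  ->  (1 - x) + 1 = 2 - x; check: E(5) = 6 but E(-4) = -3.   [not invariant]
(C) x^2  ->  (1 - x)^2 = (x - 1)^2; check: E(5) = 25 but E(-4) = 16.   [not invariant]
(D) x(1 - x)  ->  (1 - x)(1 - (1 - x)), which simplifies back to x(1 - x); check: E(5) = -20, E(-4) = -20.   [invariant]

Only (D) is unchanged. E is symmetric under swapping x with f(x) = 1 - x, which is exactly what an involution does.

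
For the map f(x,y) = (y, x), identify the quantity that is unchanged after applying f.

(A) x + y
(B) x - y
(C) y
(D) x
A

For f(x,y) = (y, x):
After applying f: x' = y, y' = x. So x' + y' = y + x = x + y.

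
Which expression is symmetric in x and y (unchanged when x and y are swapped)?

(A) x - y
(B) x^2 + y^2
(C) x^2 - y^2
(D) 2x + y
B

A symmetric expression is unchanged when the variables are permuted; here the transformation to test is the swap (x, y) -> (y, x).
Substitute the transformed coordinates into each option and compare with the original:
(A) x - y  ->  (y) - (x) = -x + y   [differs from x - y: not invariant]
(B) x^2 + y^2  ->  (y)^2 + (x)^2 = x^2 + y^2   [equals x^2 + y^2: invariant]
(C) x^2 - y^2  ->  (y)^2 - (x)^2 = -x^2 + y^2   [differs from x^2 - y^2: not invariant]
(D) 2x + y  ->  2(y) + (x) = x + 2y   [differs from 2x + y: not invariant]

Only option (B), x^2 + y^2, is unchanged by the transformation.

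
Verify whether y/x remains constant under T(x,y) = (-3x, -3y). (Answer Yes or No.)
Yes

Substitute T(x,y) = (-3x, -3y) into the expression and compare with the original.

Original: y/x
After applying T: (-3y)/(-3x) = y/x

This is identical to the original y/x, so the expression is invariant.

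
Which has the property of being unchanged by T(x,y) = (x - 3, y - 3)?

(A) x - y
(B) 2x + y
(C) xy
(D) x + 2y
A

An expression E(x,y) is invariant under T if E(T(x,y)) = E(x,y). Here T(x,y) = (x - 3, y - 3).
Substitute the transformed coordinates into each option and compare with the original:
(A) x - y  ->  (x - 3) - (y - 3) = x - y   [equals x - y: invariant]
(B) 2x + y  ->  2(x - 3) + (y - 3) = 2x + y - 9   [differs from 2x + y: not invariant]
(C) xy  ->  (x - 3)(y - 3) = xy - 3x - 3y + 9   [differs from xy: not invariant]
(D) x + 2y  ->  (x - 3) + 2(y - 3) = x + 2y - 9   [differs from x + 2y: not invariant]

Only option (A), x - y, is unchanged by the transformation.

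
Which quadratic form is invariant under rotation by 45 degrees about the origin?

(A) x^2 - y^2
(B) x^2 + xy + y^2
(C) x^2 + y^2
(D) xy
C

Rotation by 45 degrees sends (x, y) to (sqrt(2)x/2 - sqrt(2)y/2, sqrt(2)x/2 + sqrt(2)y/2).
Substitute the transformed coordinates into each option and compare with the original:
(A) x^2 - y^2  ->  (sqrt(2)x/2 - sqrt(2)y/2)^2 - (sqrt(2)x/2 + sqrt(2)y/2)^2 = -2xy   [differs from x^2 - y^2: not invariant]
(B) x^2 + xy + y^2  ->  (sqrt(2)x/2 - sqrt(2)y/2)^2 + (sqrt(2)x/2 - sqrt(2)y/2)(sqrt(2)x/2 + sqrt(2)y/2) + (sqrt(2)x/2 + sqrt(2)y/2)^2 = 3x^2/2 + y^2/2   [differs from x^2 + xy + y^2: not invariant]
(C) x^2 + y^2  ->  (sqrt(2)x/2 - sqrt(2)y/2)^2 + (sqrt(2)x/2 + sqrt(2)y/2)^2 = x^2 + y^2   [equals x^2 + y^2: invariant]
(D) xy  ->  (sqrt(2)x/2 - sqrt(2)y/2)(sqrt(2)x/2 + sqrt(2)y/2) = x^2/2 - y^2/2   [differs from xy: not invariant]

Only option (C), x^2 + y^2, is unchanged by the transformation.
x^2 + y^2 is the squared distance from the origin, which rotations preserve.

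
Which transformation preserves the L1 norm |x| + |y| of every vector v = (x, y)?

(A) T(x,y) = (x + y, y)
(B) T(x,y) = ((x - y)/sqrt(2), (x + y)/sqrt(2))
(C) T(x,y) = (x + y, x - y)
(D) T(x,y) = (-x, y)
D

A transformation preserves a norm if ||T(v)|| = ||v|| for every v; a single vector where the norm changes rules an option out.

(A) T(x,y) = (x + y, y): v = (0, 1) has norm |0| + |1| = 1, but T(v) = (1, 1) has norm 2 -- not preserved.
(B) T(x,y) = ((x - y)/sqrt(2), (x + y)/sqrt(2)): v = (1, 0) has norm |1| + |0| = 1, but T(v) = (sqrt(2)/2, sqrt(2)/2) has norm sqrt(2) -- not preserved.
(C) T(x,y) = (x + y, x - y): v = (1, 0) has norm |1| + |0| = 1, but T(v) = (1, 1) has norm 2 -- not preserved.
(D) T(x,y) = (-x, y): preserves the norm -- it only permutes the coordinates and/or flips signs, which leaves |x| + |y| unchanged.

Therefore the answer is (D).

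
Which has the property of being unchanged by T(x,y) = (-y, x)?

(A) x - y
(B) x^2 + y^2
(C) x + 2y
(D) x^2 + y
B

An expression E(x,y) is invariant under T if E(T(x,y)) = E(x,y). Here T(x,y) = (-y, x).
Substitute the transformed coordinates into each option and compare with the original:
(A) x - y  ->  (-y) - (x) = -x - y   [differs from x - y: not invariant]
(B) x^2 + y^2  ->  (-y)^2 + (x)^2 = x^2 + y^2   [equals x^2 + y^2: invariant]
(C) x + 2y  ->  (-y) + 2(x) = 2x - y   [differs from x + 2y: not invariant]
(D) x^2 + y  ->  (-y)^2 + (x) = x + y^2   [differs from x^2 + y: not invariant]

Only option (B), x^2 + y^2, is unchanged by the transformation.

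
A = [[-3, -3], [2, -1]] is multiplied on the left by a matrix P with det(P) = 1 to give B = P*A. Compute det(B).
9

By the multiplicative property of determinants, det(B) = det(P*A) = det(P) * det(A) = det(A),
so the determinant is invariant under multiplication by any determinant-1 matrix; we just need det(A).

det(A) = (-3)(-1) - (-3)(2) = 3 - (-6) = 9

Therefore det(B) = 1 * 9 = 9.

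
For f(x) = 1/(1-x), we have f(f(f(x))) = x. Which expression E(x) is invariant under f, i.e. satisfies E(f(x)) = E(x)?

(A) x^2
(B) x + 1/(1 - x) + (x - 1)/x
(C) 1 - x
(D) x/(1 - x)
B

Replace x by f(x) = 1/(1 - x) in each option and simplify. As a quick numerical cross-check, also compare E(4) with E(f(4)) = E(-1/3).

(A) x^2  ->  (1/(1 - x))^2 = (x - 1)^(-2); check: E(4) = 16 but E(-1/3) = 1/9.   [not invariant]
(B) x + 1/(1 - x) + (x - 1)/x  ->  (1/(1 - x)) + 1/(1 - (1/(1 - x))) + ((1/(1 - x)) - 1)/(1/(1 - x)), which simplifies back to x + 1/(1 - x) + (x - 1)/x; check: E(4) = 53/12, E(-1/3) = 53/12.   [invariant]
(C) 1 - x  ->  1 - (1/(1 - x)) = x/(x - 1); check: E(4) = -3 but E(-1/3) = 4/3.   [not invariant]
(D) x/(1 - x)  ->  (1/(1 - x))/(1 - (1/(1 - x))) = -1/x; check: E(4) = -4/3 but E(-1/3) = -1/4.   [not invariant]

Only (B) is unchanged. Indeed f(f(x)) = 1/(1 - 1/(1-x)) = (1-x)/(-x) = (x-1)/x, so E(x) = x + f(x) + f(f(x)) is the sum over the whole 3-cycle; applying f just permutes the three terms cyclically (x -> f(x) -> f(f(x)) -> x), leaving the sum unchanged.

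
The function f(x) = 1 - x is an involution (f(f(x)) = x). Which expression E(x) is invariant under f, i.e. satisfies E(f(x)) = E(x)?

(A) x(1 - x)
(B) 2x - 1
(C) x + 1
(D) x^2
A

Replace x by f(x) = 1 - x in each option and simplify. As a quick numerical cross-check, also compare E(4) with E(f(4)) = E(-3).

(A) x(1 - x)  ->  (1 - x)(1 - (1 - x)), which simplifies back to x(1 - x); check: E(4) = -12, E(-3) = -12.   [invariant]
(B) 2x - 1  ->  2(1 - x) - 1 = 1 - 2x; check: E(4) = 7 but E(-3) = -7.   [not invariant]
(C) x + 1  ->  (1 - x) + 1 = 2 - x; check: E(4) = 5 but E(-3) = -2.   [not invariant]
(D) x^2  ->  (1 - x)^2 = (x - 1)^2; check: E(4) = 16 but E(-3) = 9.   [not invariant]

Only (A) is unchanged. E is symmetric under swapping x with f(x) = 1 - x, which is exactly what an involution does.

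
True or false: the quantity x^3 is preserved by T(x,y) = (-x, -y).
False

Substitute T(x,y) = (-x, -y) into the expression and compare with the original.

Original: x^3
After applying T: (-x)^3 = -x^3

This differs from the original x^3 (difference: -2x^3), so the expression is NOT invariant.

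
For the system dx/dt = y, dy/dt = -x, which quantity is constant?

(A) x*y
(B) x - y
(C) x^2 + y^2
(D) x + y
C

A first integral I satisfies dI/dt = 0 along every solution. Differentiate each option and use the equation of motion:
(A) d/dt[x*y] = (dx/dt)y + x(dy/dt) = y^2 - x^2, not identically 0
(B) d/dt[x - y] = y - (-x) = x + y, not identically 0
(C) d/dt[x^2 + y^2] = 2x*dx/dt + 2y*dy/dt = 2x*y + 2y*(-x) = 0
(D) d/dt[x + y] = y + (-x) = y - x, not identically 0

Only (C) has zero time-derivative. So x^2 + y^2 (the squared radius; trajectories are circles) is the conserved quantity.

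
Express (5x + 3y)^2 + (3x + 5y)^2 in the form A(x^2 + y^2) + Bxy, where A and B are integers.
34(x^2 + y^2) + 60xy

Expanding: (5x + 3y)^2 = 25x^2 + 30xy + 9y^2
(3x + 5y)^2 = 9x^2 + 30xy + 25y^2
Sum = (25+9)(x^2+y^2) + 60xy = 34(x^2 + y^2) + 60xy
This is symmetric in x and y.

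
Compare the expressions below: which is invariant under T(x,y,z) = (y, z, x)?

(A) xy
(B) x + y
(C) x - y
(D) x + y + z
D

Apply T(x,y,z) = (y, z, x) to each option, i.e. replace (x, y, z) by the transformed coordinates.
Substitute the transformed coordinates into each option and compare with the original:
(A) xy  ->  (y)(z) = yz   [differs from xy: not invariant]
(B) x + y  ->  (y) + (z) = y + z   [differs from x + y: not invariant]
(C) x - y  ->  (y) - (z) = y - z   [differs from x - y: not invariant]
(D) x + y + z  ->  (y) + (z) + (x) = x + y + z   [equals x + y + z: invariant]

Only option (D), x + y + z, is unchanged by the transformation.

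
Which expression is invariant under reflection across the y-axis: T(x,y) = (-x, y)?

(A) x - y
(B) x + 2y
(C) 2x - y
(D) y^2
D

The map is reflection across the y-axis: T(x,y) = (-x, y).
Substitute the transformed coordinates into each option and compare with the original:
(A) x - y  ->  (-x) - (y) = -x - y   [differs from x - y: not invariant]
(B) x + 2y  ->  (-x) + 2(y) = -x + 2y   [differs from x + 2y: not invariant]
(C) 2x - y  ->  2(-x) - (y) = -2x - y   [differs from 2x - y: not invariant]
(D) y^2  ->  (y)^2 = y^2   [equals y^2: invariant]

Only option (D), y^2, is unchanged by the transformation.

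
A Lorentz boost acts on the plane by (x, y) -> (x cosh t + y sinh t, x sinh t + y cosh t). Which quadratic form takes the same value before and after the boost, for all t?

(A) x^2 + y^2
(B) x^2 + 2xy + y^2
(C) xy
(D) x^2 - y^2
D

Write x' = x cosh t + y sinh t, y' = x sinh t + y cosh t and substitute into each option:
(A) x^2 + y^2: (x cosh t + y sinh t)^2 + (x sinh t + y cosh t)^2 = (x^2 + y^2)(cosh^2 t + sinh^2 t) + 4xy sinh t cosh t = (x^2 + y^2) cosh 2t + 2xy sinh 2t   [not invariant for t != 0]
(B) x^2 + 2xy + y^2: (x' + y')^2 with x' + y' = (x + y)(cosh t + sinh t) = (x + y)e^t, so it becomes (x + y)^2 e^(2t)   [not invariant for t != 0]
(C) xy: (x cosh t + y sinh t)(x sinh t + y cosh t) = xy(cosh^2 t + sinh^2 t) + (x^2 + y^2) sinh t cosh t = xy cosh 2t + (x^2 + y^2)(sinh 2t)/2   [not invariant for t != 0]
(D) x^2 - y^2: (x cosh t + y sinh t)^2 - (x sinh t + y cosh t)^2 = x^2(cosh^2 t - sinh^2 t) + 2xy(cosh t sinh t - sinh t cosh t) + y^2(sinh^2 t - cosh^2 t) = x^2 - y^2   [invariant, using cosh^2 t - sinh^2 t = 1]

Only (D) x^2 - y^2 is unchanged; it is the Minkowski form preserved by Lorentz boosts, just as x^2 + y^2 is preserved by ordinary rotations.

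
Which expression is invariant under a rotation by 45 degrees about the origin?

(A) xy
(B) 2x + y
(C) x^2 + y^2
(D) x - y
C

A rotation by 45 degrees sends (x, y) to (sqrt(2)x/2 - sqrt(2)y/2, sqrt(2)x/2 + sqrt(2)y/2).
Substitute the transformed coordinates into each option and compare with the original:
(A) xy  ->  (sqrt(2)x/2 - sqrt(2)y/2)(sqrt(2)x/2 + sqrt(2)y/2) = x^2/2 - y^2/2   [differs from xy: not invariant]
(B) 2x + y  ->  2(sqrt(2)x/2 - sqrt(2)y/2) + (sqrt(2)x/2 + sqrt(2)y/2) = 3sqrt(2)x/2 - sqrt(2)y/2   [differs from 2x + y: not invariant]
(C) x^2 + y^2  ->  (sqrt(2)x/2 - sqrt(2)y/2)^2 + (sqrt(2)x/2 + sqrt(2)y/2)^2 = x^2 + y^2   [equals x^2 + y^2: invariant]
(D) x - y  ->  (sqrt(2)x/2 - sqrt(2)y/2) - (sqrt(2)x/2 + sqrt(2)y/2) = -sqrt(2)y   [differs from x - y: not invariant]

Only option (C), x^2 + y^2, is unchanged by the transformation.
Geometrically, x^2 + y^2 is the squared distance from the origin, which every rotation about the origin preserves.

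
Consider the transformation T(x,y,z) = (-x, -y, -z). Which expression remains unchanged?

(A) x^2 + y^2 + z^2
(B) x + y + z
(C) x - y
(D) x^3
A

Apply T(x,y,z) = (-x, -y, -z) to each option, i.e. replace (x, y, z) by the transformed coordinates.
Substitute the transformed coordinates into each option and compare with the original:
(A) x^2 + y^2 + z^2  ->  (-x)^2 + (-y)^2 + (-z)^2 = x^2 + y^2 + z^2   [equals x^2 + y^2 + z^2: invariant]
(B) x + y + z  ->  (-x) + (-y) + (-z) = -x - y - z   [differs from x + y + z: not invariant]
(C) x - y  ->  (-x) - (-y) = -x + y   [differs from x - y: not invariant]
(D) x^3  ->  (-x)^3 = -x^3   [differs from x^3: not invariant]

Only option (A), x^2 + y^2 + z^2, is unchanged by the transformation.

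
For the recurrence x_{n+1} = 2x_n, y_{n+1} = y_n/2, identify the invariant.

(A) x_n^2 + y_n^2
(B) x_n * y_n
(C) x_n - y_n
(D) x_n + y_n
B

For the recurrence x_{n+1} = 2x_n, y_{n+1} = y_n/2:

x_{n+1} * y_{n+1} = (2x_n) * (y_n/2) = x_n * y_n
The product is conserved.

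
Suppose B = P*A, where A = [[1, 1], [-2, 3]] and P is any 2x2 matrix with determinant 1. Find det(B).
5

By the multiplicative property of determinants, det(B) = det(P*A) = det(P) * det(A) = det(A),
so the determinant is invariant under multiplication by any determinant-1 matrix; we just need det(A).

det(A) = (1)(3) - (1)(-2) = 3 - (-2) = 5

Therefore det(B) = 1 * 5 = 5.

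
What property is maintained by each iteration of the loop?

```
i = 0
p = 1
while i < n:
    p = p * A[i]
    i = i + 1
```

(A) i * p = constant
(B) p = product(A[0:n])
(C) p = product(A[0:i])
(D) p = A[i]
C

A loop invariant must hold before the first iteration and be re-established by every execution of the body.

(C) p = product(A[0:i]): Initially i = 0 and p = 1 = product of the empty slice A[0:0]. If p = product(A[0:i]) holds at the top of an iteration, the body sets p to product(A[0:i]) * A[i] = product(A[0:i+1]) and then i to i+1, so the property is restored. At exit i = n, giving p = product(A[0:n]).

The other options fail:
(A) i * p = constant: initially i * p = 0, but after one iteration it is 1 * A[0], which is nonzero in general.
(B) p = product(A[0:n]): false before the loop (p = 1, not the full product) -- it only becomes true at exit.
(D) p = A[i]: after the first iteration p = A[0] but i = 1; in general p is a product of several elements, not a single one.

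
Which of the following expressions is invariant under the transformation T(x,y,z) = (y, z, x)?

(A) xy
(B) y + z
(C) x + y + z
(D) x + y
C

Apply T(x,y,z) = (y, z, x) to each option, i.e. replace (x, y, z) by the transformed coordinates.
Substitute the transformed coordinates into each option and compare with the original:
(A) xy  ->  (y)(z) = yz   [differs from xy: not invariant]
(B) y + z  ->  (z) + (x) = x + z   [differs from y + z: not invariant]
(C) x + y + z  ->  (y) + (z) + (x) = x + y + z   [equals x + y + z: invariant]
(D) x + y  ->  (y) + (z) = y + z   [differs from x + y: not invariant]

Only option (C), x + y + z, is unchanged by the transformation.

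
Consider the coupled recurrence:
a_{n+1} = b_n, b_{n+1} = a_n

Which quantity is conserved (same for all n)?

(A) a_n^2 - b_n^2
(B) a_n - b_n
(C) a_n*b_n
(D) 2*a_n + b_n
C

Replace a_n by a_{n+1} = b_n and b_n by b_{n+1} = a_n in each option and simplify:
(A) a_n^2 - b_n^2  ->  (b_n)^2 - (a_n)^2 = -a_n^2 + b_n^2   [not conserved]
(B) a_n - b_n  ->  (b_n) - (a_n) = -a_n + b_n   [not conserved]
(C) a_n*b_n  ->  (b_n)*(a_n) = a_n*b_n   [conserved]
(D) 2*a_n + b_n  ->  2*(b_n) + (a_n) = a_n + 2*b_n   [not conserved]

Only (C) a_n*b_n returns to itself after one step, so it is the conserved quantity.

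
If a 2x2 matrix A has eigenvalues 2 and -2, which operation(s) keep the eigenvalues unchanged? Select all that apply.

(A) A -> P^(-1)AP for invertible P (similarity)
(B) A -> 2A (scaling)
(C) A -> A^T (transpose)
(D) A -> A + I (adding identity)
A and C

Eigenvalues are preserved by:
1. Similarity transformations: A -> P^(-1)AP (same characteristic polynomial)
2. Transpose: A^T has the same eigenvalues as A

Eigenvalues are NOT preserved by:
- Adding identity: eigenvalues become 2+1, -2+1
- Scaling: eigenvalues become 4, -4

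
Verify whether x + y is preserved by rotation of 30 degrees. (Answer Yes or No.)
No

Applying rotation by 30 degrees: x' = x*cos(30 degrees) - y*sin(30 degrees) = sqrt(3)x/2 - y/2, y' = x*sin(30 degrees) + y*cos(30 degrees) = x/2 + sqrt(3)y/2

Substituting into x + y:
(sqrt(3)x/2 - y/2) + (x/2 + sqrt(3)y/2)
= x/2 + sqrt(3)x/2 - y/2 + sqrt(3)y/2

This differs from the original expression x + y, so it is NOT invariant.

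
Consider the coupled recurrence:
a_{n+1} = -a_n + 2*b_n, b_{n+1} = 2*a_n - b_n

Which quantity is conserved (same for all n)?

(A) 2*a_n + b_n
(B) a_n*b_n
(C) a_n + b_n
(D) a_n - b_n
C

Replace a_n by a_{n+1} = -a_n + 2*b_n and b_n by b_{n+1} = 2*a_n - b_n in each option and simplify:
(A) 2*a_n + b_n  ->  2*(-a_n + 2*b_n) + (2*a_n - b_n) = 3*b_n   [not conserved]
(B) a_n*b_n  ->  (-a_n + 2*b_n)*(2*a_n - b_n) = -2*a_n^2 + 5*a_n*b_n - 2*b_n^2   [not conserved]
(C) a_n + b_n  ->  (-a_n + 2*b_n) + (2*a_n - b_n) = a_n + b_n   [conserved]
(D) a_n - b_n  ->  (-a_n + 2*b_n) - (2*a_n - b_n) = -3*a_n + 3*b_n   [not conserved]

Only (C) a_n + b_n returns to itself after one step, so it is the conserved quantity.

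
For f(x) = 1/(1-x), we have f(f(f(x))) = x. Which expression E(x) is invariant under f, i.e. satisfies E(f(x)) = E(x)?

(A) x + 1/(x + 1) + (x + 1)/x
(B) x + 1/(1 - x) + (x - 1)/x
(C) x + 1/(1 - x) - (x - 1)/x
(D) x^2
B

Replace x by f(x) = 1/(1 - x) in each option and simplify. As a quick numerical cross-check, also compare E(4) with E(f(4)) = E(-1/3).

(A) x + 1/(x + 1) + (x + 1)/x  ->  (1/(1 - x)) + 1/((1/(1 - x)) + 1) + ((1/(1 - x)) + 1)/(1/(1 - x)) = (-x^3 + 6x^2 - 11x + 7)/(x^2 - 3x + 2); check: E(4) = 109/20 but E(-1/3) = -5/6.   [not invariant]
(B) x + 1/(1 - x) + (x - 1)/x  ->  (1/(1 - x)) + 1/(1 - (1/(1 - x))) + ((1/(1 - x)) - 1)/(1/(1 - x)), which simplifies back to x + 1/(1 - x) + (x - 1)/x; check: E(4) = 53/12, E(-1/3) = 53/12.   [invariant]
(C) x + 1/(1 - x) - (x - 1)/x  ->  (1/(1 - x)) + 1/(1 - (1/(1 - x))) - ((1/(1 - x)) - 1)/(1/(1 - x)) = (x^2(1 - x) - x + (x - 1)^2)/(x(x - 1)); check: E(4) = 35/12 but E(-1/3) = -43/12.   [not invariant]
(D) x^2  ->  (1/(1 - x))^2 = (x - 1)^(-2); check: E(4) = 16 but E(-1/3) = 1/9.   [not invariant]

Only (B) is unchanged. Indeed f(f(x)) = 1/(1 - 1/(1-x)) = (1-x)/(-x) = (x-1)/x, so E(x) = x + f(x) + f(f(x)) is the sum over the whole 3-cycle; applying f just permutes the three terms cyclically (x -> f(x) -> f(f(x)) -> x), leaving the sum unchanged.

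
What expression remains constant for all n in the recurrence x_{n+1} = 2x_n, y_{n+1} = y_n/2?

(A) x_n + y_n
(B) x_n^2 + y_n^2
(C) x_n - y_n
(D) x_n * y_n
D

For the recurrence x_{n+1} = 2x_n, y_{n+1} = y_n/2:

x_{n+1} * y_{n+1} = (2x_n) * (y_n/2) = x_n * y_n
The product is conserved.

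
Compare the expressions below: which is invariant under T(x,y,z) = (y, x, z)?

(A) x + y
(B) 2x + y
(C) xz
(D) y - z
A

Apply T(x,y,z) = (y, x, z) to each option, i.e. replace (x, y, z) by the transformed coordinates.
Substitute the transformed coordinates into each option and compare with the original:
(A) x + y  ->  (y) + (x) = x + y   [equals x + y: invariant]
(B) 2x + y  ->  2(y) + (x) = x + 2y   [differs from 2x + y: not invariant]
(C) xz  ->  (y)(z) = yz   [differs from xz: not invariant]
(D) y - z  ->  (x) - (z) = x - z   [differs from y - z: not invariant]

Only option (A), x + y, is unchanged by the transformation.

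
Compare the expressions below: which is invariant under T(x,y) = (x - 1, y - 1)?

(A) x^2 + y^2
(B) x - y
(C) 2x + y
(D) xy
B

An expression E(x,y) is invariant under T if E(T(x,y)) = E(x,y). Here T(x,y) = (x - 1, y - 1).
Substitute the transformed coordinates into each option and compare with the original:
(A) x^2 + y^2  ->  (x - 1)^2 + (y - 1)^2 = x^2 - 2x + y^2 - 2y + 2   [differs from x^2 + y^2: not invariant]
(B) x - y  ->  (x - 1) - (y - 1) = x - y   [equals x - y: invariant]
(C) 2x + y  ->  2(x - 1) + (y - 1) = 2x + y - 3   [differs from 2x + y: not invariant]
(D) xy  ->  (x - 1)(y - 1) = xy - x - y + 1   [differs from xy: not invariant]

Only option (B), x - y, is unchanged by the transformation.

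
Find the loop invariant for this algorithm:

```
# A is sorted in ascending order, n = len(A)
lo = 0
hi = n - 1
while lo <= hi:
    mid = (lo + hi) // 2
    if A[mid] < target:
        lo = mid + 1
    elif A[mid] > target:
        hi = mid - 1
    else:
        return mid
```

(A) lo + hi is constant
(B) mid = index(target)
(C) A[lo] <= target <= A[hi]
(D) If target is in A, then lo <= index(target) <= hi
D

A loop invariant must hold before the first iteration and be re-established by every execution of the body.

(D) If target is in A, then lo <= index(target) <= hi: Before the loop [lo, hi] = [0, n-1] covers every index. When A[mid] < target, sortedness puts target strictly to the right of mid, so setting lo = mid + 1 keeps index(target) in [lo, hi]; symmetrically for hi = mid - 1. Hence 'if target is in A then lo <= index(target) <= hi' holds after every iteration, and when lo > hi it proves target is absent.

The other options fail:
(A) lo + hi is constant: each iteration moves exactly one of lo, hi, so lo + hi changes (e.g. 0 + (n-1) becomes (mid+1) + (n-1)).
(B) mid = index(target): mid is just the current probe; it equals index(target) only on the iteration that returns.
(C) A[lo] <= target <= A[hi]: fails when target is not in A (e.g. target < A[0] already violates it before the loop), so it is not maintained in general.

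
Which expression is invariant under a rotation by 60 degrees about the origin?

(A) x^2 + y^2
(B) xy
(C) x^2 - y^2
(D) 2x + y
A

A rotation by 60 degrees sends (x, y) to (x/2 - sqrt(3)y/2, sqrt(3)x/2 + y/2).
Substitute the transformed coordinates into each option and compare with the original:
(A) x^2 + y^2  ->  (x/2 - sqrt(3)y/2)^2 + (sqrt(3)x/2 + y/2)^2 = x^2 + y^2   [equals x^2 + y^2: invariant]
(B) xy  ->  (x/2 - sqrt(3)y/2)(sqrt(3)x/2 + y/2) = sqrt(3)x^2/4 - xy/2 - sqrt(3)y^2/4   [differs from xy: not invariant]
(C) x^2 - y^2  ->  (x/2 - sqrt(3)y/2)^2 - (sqrt(3)x/2 + y/2)^2 = -x^2/2 - sqrt(3)xy + y^2/2   [differs from x^2 - y^2: not invariant]
(D) 2x + y  ->  2(x/2 - sqrt(3)y/2) + (sqrt(3)x/2 + y/2) = sqrt(3)x/2 + x - sqrt(3)y + y/2   [differs from 2x + y: not invariant]

Only option (A), x^2 + y^2, is unchanged by the transformation.
Geometrically, x^2 + y^2 is the squared distance from the origin, which every rotation about the origin preserves.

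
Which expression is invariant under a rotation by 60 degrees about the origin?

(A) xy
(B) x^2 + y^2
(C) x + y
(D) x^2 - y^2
B

A rotation by 60 degrees sends (x, y) to (x/2 - sqrt(3)y/2, sqrt(3)x/2 + y/2).
Substitute the transformed coordinates into each option and compare with the original:
(A) xy  ->  (x/2 - sqrt(3)y/2)(sqrt(3)x/2 + y/2) = sqrt(3)x^2/4 - xy/2 - sqrt(3)y^2/4   [differs from xy: not invariant]
(B) x^2 + y^2  ->  (x/2 - sqrt(3)y/2)^2 + (sqrt(3)x/2 + y/2)^2 = x^2 + y^2   [equals x^2 + y^2: invariant]
(C) x + y  ->  (x/2 - sqrt(3)y/2) + (sqrt(3)x/2 + y/2) = x/2 + sqrt(3)x/2 - sqrt(3)y/2 + y/2   [differs from x + y: not invariant]
(D) x^2 - y^2  ->  (x/2 - sqrt(3)y/2)^2 - (sqrt(3)x/2 + y/2)^2 = -x^2/2 - sqrt(3)xy + y^2/2   [differs from x^2 - y^2: not invariant]

Only option (B), x^2 + y^2, is unchanged by the transformation.
Geometrically, x^2 + y^2 is the squared distance from the origin, which every rotation about the origin preserves.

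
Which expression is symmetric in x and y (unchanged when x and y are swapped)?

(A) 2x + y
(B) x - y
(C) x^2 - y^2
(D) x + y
D

A symmetric expression is unchanged when the variables are permuted; here the transformation to test is the swap (x, y) -> (y, x).
Substitute the transformed coordinates into each option and compare with the original:
(A) 2x + y  ->  2(y) + (x) = x + 2y   [differs from 2x + y: not invariant]
(B) x - y  ->  (y) - (x) = -x + y   [differs from x - y: not invariant]
(C) x^2 - y^2  ->  (y)^2 - (x)^2 = -x^2 + y^2   [differs from x^2 - y^2: not invariant]
(D) x + y  ->  (y) + (x) = x + y   [equals x + y: invariant]

Only option (D), x + y, is unchanged by the transformation.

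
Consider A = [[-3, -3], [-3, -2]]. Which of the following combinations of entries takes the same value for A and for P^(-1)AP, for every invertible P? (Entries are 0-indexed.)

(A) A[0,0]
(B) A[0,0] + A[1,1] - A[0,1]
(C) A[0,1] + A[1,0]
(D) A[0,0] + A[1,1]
D

A[0,0] + A[1,1] is the trace of A. By the cyclic property of the trace, tr(P^(-1)AP) = tr(APP^(-1)) = tr(A), so it is the same for every matrix similar to A.

The other combinations are not similarity invariants. For example, take P = [[2, 1], [1, 1]] (det P = 1), so P^(-1) = [[1, -1], [-1, 2]] and
B = P^(-1)AP = [[-1, -1], [-7, -4]].
Evaluating each option on A and on B:
(A) A[0,0]: -3 for A, -1 for B -> changes
(B) A[0,0] + A[1,1] - A[0,1]: -2 for A, -4 for B -> changes
(C) A[0,1] + A[1,0]: -6 for A, -8 for B -> changes
(D) A[0,0] + A[1,1]: -5 for A, -5 for B -> unchanged

Only (D) A[0,0] + A[1,1] = -5 survives (and it does so for every P, not just this one), so it is the invariant.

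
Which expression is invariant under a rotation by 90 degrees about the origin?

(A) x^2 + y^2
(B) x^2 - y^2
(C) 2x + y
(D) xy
A

A rotation by 90 degrees sends (x, y) to (-y, x).
Substitute the transformed coordinates into each option and compare with the original:
(A) x^2 + y^2  ->  (-y)^2 + (x)^2 = x^2 + y^2   [equals x^2 + y^2: invariant]
(B) x^2 - y^2  ->  (-y)^2 - (x)^2 = -x^2 + y^2   [differs from x^2 - y^2: not invariant]
(C) 2x + y  ->  2(-y) + (x) = x - 2y   [differs from 2x + y: not invariant]
(D) xy  ->  (-y)(x) = -xy   [differs from xy: not invariant]

Only option (A), x^2 + y^2, is unchanged by the transformation.
Geometrically, x^2 + y^2 is the squared distance from the origin, which every rotation about the origin preserves.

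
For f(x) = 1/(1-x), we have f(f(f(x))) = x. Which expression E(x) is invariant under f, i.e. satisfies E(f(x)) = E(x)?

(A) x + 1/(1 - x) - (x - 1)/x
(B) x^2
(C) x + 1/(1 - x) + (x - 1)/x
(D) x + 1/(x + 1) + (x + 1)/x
C

Replace x by f(x) = 1/(1 - x) in each option and simplify. As a quick numerical cross-check, also compare E(5) with E(f(5)) = E(-1/4).

(A) x + 1/(1 - x) - (x - 1)/x  ->  (1/(1 - x)) + 1/(1 - (1/(1 - x))) - ((1/(1 - x)) - 1)/(1/(1 - x)) = (x^2(1 - x) - x + (x - 1)^2)/(x(x - 1)); check: E(5) = 79/20 but E(-1/4) = -89/20.   [not invariant]
(B) x^2  ->  (1/(1 - x))^2 = (x - 1)^(-2); check: E(5) = 25 but E(-1/4) = 1/16.   [not invariant]
(C) x + 1/(1 - x) + (x - 1)/x  ->  (1/(1 - x)) + 1/(1 - (1/(1 - x))) + ((1/(1 - x)) - 1)/(1/(1 - x)), which simplifies back to x + 1/(1 - x) + (x - 1)/x; check: E(5) = 111/20, E(-1/4) = 111/20.   [invariant]
(D) x + 1/(x + 1) + (x + 1)/x  ->  (1/(1 - x)) + 1/((1/(1 - x)) + 1) + ((1/(1 - x)) + 1)/(1/(1 - x)) = (-x^3 + 6x^2 - 11x + 7)/(x^2 - 3x + 2); check: E(5) = 191/30 but E(-1/4) = -23/12.   [not invariant]

Only (C) is unchanged. Indeed f(f(x)) = 1/(1 - 1/(1-x)) = (1-x)/(-x) = (x-1)/x, so E(x) = x + f(x) + f(f(x)) is the sum over the whole 3-cycle; applying f just permutes the three terms cyclically (x -> f(x) -> f(f(x)) -> x), leaving the sum unchanged.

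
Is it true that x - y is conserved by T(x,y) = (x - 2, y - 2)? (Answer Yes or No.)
Yes

Substitute T(x,y) = (x - 2, y - 2) into the expression and compare with the original.

Original: x - y
After applying T: (x - 2) - (y - 2) = x - y

This is identical to the original x - y, so the expression is invariant.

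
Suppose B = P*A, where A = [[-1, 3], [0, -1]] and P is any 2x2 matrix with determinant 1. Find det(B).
1

By the multiplicative property of determinants, det(B) = det(P*A) = det(P) * det(A) = det(A),
so the determinant is invariant under multiplication by any determinant-1 matrix; we just need det(A).

det(A) = (-1)(-1) - (3)(0) = 1 - 0 = 1

Therefore det(B) = 1 * 1 = 1.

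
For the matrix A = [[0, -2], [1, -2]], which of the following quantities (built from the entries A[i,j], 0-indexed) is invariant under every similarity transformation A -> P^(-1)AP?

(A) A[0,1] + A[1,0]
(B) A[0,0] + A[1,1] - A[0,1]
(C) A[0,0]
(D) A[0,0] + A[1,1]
D

A[0,0] + A[1,1] is the trace of A. By the cyclic property of the trace, tr(P^(-1)AP) = tr(APP^(-1)) = tr(A), so it is the same for every matrix similar to A.

The other combinations are not similarity invariants. For example, take P = [[1, -1], [0, 1]] (det P = 1), so P^(-1) = [[1, 1], [0, 1]] and
B = P^(-1)AP = [[1, -5], [1, -3]].
Evaluating each option on A and on B:
(A) A[0,1] + A[1,0]: -1 for A, -4 for B -> changes
(B) A[0,0] + A[1,1] - A[0,1]: 0 for A, 3 for B -> changes
(C) A[0,0]: 0 for A, 1 for B -> changes
(D) A[0,0] + A[1,1]: -2 for A, -2 for B -> unchanged

Only (D) A[0,0] + A[1,1] = -2 survives (and it does so for every P, not just this one), so it is the invariant.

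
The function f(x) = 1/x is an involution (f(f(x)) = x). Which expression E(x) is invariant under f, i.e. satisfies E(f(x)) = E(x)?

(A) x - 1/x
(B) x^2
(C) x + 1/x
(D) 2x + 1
C

Replace x by f(x) = 1/x in each option and simplify. As a quick numerical cross-check, also compare E(4) with E(f(4)) = E(1/4).

(A) x - 1/x  ->  (1/x) - 1/(1/x) = -x + 1/x; check: E(4) = 15/4 but E(1/4) = -15/4.   [not invariant]
(B) x^2  ->  (1/x)^2 = x^(-2); check: E(4) = 16 but E(1/4) = 1/16.   [not invariant]
(C) x + 1/x  ->  (1/x) + 1/(1/x), which simplifies back to x + 1/x; check: E(4) = 17/4, E(1/4) = 17/4.   [invariant]
(D) 2x + 1  ->  2(1/x) + 1 = (x + 2)/x; check: E(4) = 9 but E(1/4) = 3/2.   [not invariant]

Only (C) is unchanged. E is symmetric under swapping x with f(x) = 1/x, which is exactly what an involution does.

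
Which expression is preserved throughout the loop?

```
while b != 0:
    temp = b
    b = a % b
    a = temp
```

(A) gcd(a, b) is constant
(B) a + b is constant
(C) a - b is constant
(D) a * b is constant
A

A loop invariant must hold before the first iteration and be re-established by every execution of the body.

(A) gcd(a, b) is constant: One iteration replaces (a, b) by (b, a mod b). Since a mod b = a - q*b for an integer q, any common divisor of a and b divides b and a mod b, and conversely; hence gcd(b, a mod b) = gcd(a, b). For instance (32, 12) -> (12, 8) keeps gcd = 4. At exit b = 0 and a = gcd of the original inputs.

The other options fail:
(B) a + b is constant: e.g. (a, b) = (32, 12) -> (12, 8): the sum goes from 44 to 20.
(C) a - b is constant: e.g. (a, b) = (32, 12) -> (12, 8): the difference goes from 20 to 4.
(D) a * b is constant: e.g. (a, b) = (32, 12) -> (12, 8): the product goes from 384 to 96.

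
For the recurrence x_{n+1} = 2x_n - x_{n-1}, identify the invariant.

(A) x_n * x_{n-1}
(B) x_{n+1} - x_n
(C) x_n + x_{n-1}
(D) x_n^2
B

For the recurrence x_{n+1} = 2x_n - x_{n-1}:

If x_{n+1} = 2x_n - x_{n-1}, then:
x_{n+1} - x_n = x_n - x_{n-1}
The first difference is constant throughout the sequence.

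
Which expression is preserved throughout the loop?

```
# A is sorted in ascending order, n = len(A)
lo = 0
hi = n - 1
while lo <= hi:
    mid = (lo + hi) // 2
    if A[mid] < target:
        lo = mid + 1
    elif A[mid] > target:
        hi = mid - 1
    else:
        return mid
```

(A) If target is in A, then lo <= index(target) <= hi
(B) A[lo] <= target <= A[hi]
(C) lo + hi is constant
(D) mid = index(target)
A

A loop invariant must hold before the first iteration and be re-established by every execution of the body.

(A) If target is in A, then lo <= index(target) <= hi: Before the loop [lo, hi] = [0, n-1] covers every index. When A[mid] < target, sortedness puts target strictly to the right of mid, so setting lo = mid + 1 keeps index(target) in [lo, hi]; symmetrically for hi = mid - 1. Hence 'if target is in A then lo <= index(target) <= hi' holds after every iteration, and when lo > hi it proves target is absent.

The other options fail:
(B) A[lo] <= target <= A[hi]: fails when target is not in A (e.g. target < A[0] already violates it before the loop), so it is not maintained in general.
(C) lo + hi is constant: each iteration moves exactly one of lo, hi, so lo + hi changes (e.g. 0 + (n-1) becomes (mid+1) + (n-1)).
(D) mid = index(target): mid is just the current probe; it equals index(target) only on the iteration that returns.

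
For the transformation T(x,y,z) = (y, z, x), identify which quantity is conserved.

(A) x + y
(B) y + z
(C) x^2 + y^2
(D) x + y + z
D

Apply T(x,y,z) = (y, z, x) to each option, i.e. replace (x, y, z) by the transformed coordinates.
Substitute the transformed coordinates into each option and compare with the original:
(A) x + y  ->  (y) + (z) = y + z   [differs from x + y: not invariant]
(B) y + z  ->  (z) + (x) = x + z   [differs from y + z: not invariant]
(C) x^2 + y^2  ->  (y)^2 + (z)^2 = y^2 + z^2   [differs from x^2 + y^2: not invariant]
(D) x + y + z  ->  (y) + (z) + (x) = x + y + z   [equals x + y + z: invariant]

Only option (D), x + y + z, is unchanged by the transformation.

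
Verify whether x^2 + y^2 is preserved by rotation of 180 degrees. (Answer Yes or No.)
Yes

Applying rotation by 180 degrees: x' = x*cos(180 degrees) - y*sin(180 degrees) = -x, y' = x*sin(180 degrees) + y*cos(180 degrees) = -y

Substituting into x^2 + y^2:
(-x)^2 + (-y)^2
= x^2 + y^2

This equals the original expression x^2 + y^2, so it IS invariant.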